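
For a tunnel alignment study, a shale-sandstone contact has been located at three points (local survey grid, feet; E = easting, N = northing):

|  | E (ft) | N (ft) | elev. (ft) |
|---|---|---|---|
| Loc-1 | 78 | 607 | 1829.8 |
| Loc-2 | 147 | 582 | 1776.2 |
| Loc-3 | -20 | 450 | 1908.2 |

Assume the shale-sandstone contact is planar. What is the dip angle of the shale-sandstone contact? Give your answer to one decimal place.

38.0°

Two edge vectors: Loc-1→Loc-2 = (69, -25, -53.6), Loc-1→Loc-3 = (-98, -157, 78.4).
Normal n = (Loc-1→Loc-2) × (Loc-1→Loc-3) = (-10375.2, -156.8, -13283).
So ∂z/∂E = −n_x/n_z = −0.78109 and ∂z/∂N = −n_y/n_z = −0.01180.
Gradient magnitude |∇z| = √(a² + b²) = √(0.61010 + 0.00014) = 0.78118.
True dip = arctan(0.78118) = 38.0°, dipping toward E (azimuth ≈ 089°).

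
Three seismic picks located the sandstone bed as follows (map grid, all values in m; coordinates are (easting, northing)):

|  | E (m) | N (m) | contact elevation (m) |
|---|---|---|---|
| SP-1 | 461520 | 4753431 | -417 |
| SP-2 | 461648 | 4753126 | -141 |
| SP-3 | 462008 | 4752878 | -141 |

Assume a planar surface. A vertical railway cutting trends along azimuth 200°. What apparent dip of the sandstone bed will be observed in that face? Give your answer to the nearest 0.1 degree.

56.2°

Two edge vectors: SP-1→SP-2 = (128, -305, 276), SP-1→SP-3 = (488, -553, 276).
Normal n = (SP-1→SP-2) × (SP-1→SP-3) = (68448, 99360, 78056).
So ∂z/∂E = −n_x/n_z = −0.87691 and ∂z/∂N = −n_y/n_z = −1.27293.
Unit vector along 200° is (sin 200°, cos 200°) = (-0.3420, -0.9397).
Slope in that direction = a·(-0.3420) + b·(-0.9397) = 1.49609.
Apparent dip = arctan|1.49609| = 56.2° (true dip is 57.1°, so apparent ≤ true as expected).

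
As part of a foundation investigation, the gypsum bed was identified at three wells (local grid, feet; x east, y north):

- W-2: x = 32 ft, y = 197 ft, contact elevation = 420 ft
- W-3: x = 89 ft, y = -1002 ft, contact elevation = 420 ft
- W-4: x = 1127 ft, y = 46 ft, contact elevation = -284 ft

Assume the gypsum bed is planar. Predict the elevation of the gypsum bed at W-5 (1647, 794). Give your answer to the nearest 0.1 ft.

-643.5 ft

Two edge vectors: W-2→W-3 = (57, -1199, 0), W-2→W-4 = (1095, -151, -704).
Normal n = (W-2→W-3) × (W-2→W-4) = (844096, 40128, 1304298).
So ∂z/∂x = −n_x/n_z = −0.647165 and ∂z/∂y = −n_y/n_z = −0.030766.
Intercept c from W-2: 420 + 20.71 + 6.06 = 446.77.
At (1647, 794): z = −1065.9 − 24.4 + 446.77 = -643.5 ft.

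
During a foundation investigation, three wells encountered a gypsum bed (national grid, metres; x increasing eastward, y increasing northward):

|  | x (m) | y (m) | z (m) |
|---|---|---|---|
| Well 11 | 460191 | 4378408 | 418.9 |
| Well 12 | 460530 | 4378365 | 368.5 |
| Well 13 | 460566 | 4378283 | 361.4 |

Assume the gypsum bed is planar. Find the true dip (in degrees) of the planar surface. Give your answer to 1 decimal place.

Let the plane be z = a·x + b·y + c.
Well 12−Well 11: 339a − 43b = −50.4;  Well 13−Well 11: 375a − 125b = −57.5.
Solving gives a = −0.14581, b = 0.02257.
Gradient magnitude |∇z| = √(a² + b²) = √(0.02126 + 0.00051) = 0.14755.
True dip = arctan(0.14755) = 8.4°, dipping toward E (azimuth ≈ 099°).

8.4°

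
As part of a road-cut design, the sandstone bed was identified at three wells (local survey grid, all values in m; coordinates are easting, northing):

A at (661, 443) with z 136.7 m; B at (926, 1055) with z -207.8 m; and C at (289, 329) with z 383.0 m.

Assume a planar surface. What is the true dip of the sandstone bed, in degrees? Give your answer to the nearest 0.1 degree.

Let the plane be z = a·easting + b·northing + c.
B−A: 265a + 612b = −344.5;  C−A: −372a − 114b = 246.3.
Solving gives a = −0.56450, b = −0.31848.
Gradient magnitude |∇z| = √(a² + b²) = √(0.31866 + 0.10143) = 0.64814.
True dip = arctan(0.64814) = 32.9°, dipping toward ENE (azimuth ≈ 061°).

32.9°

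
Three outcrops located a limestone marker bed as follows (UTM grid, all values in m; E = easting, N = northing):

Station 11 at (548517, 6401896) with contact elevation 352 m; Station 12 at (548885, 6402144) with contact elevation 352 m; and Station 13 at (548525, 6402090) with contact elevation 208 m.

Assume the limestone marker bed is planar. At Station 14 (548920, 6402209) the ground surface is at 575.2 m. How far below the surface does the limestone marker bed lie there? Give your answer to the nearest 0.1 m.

254.8 m

Two edge vectors: Station 11→Station 12 = (368, 248, 0), Station 11→Station 13 = (8, 194, -144).
Normal n = (Station 11→Station 12) × (Station 11→Station 13) = (-35712, 52992, 69408).
So ∂z/∂E = −n_x/n_z = 0.514522822 and ∂z/∂N = −n_y/n_z = −0.763485477.
Intercept c from Station 11: 352 − 282224.51 + 4887754.62 = 4605882.11.
At (548920, 6402209): z_contact = 282431.87 − 4887993.59 + 4605882.11 = 320.38 m.
Depth below ground = 575.2 − 320.38 = 254.8 m.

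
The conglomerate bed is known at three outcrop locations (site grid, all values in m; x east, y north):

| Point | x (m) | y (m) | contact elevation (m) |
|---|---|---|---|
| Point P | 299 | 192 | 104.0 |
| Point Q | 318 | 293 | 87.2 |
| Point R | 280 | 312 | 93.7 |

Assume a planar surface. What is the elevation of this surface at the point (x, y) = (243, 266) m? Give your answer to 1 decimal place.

Let the plane be z = a·x + b·y + c.
Point Q−Point P: 19a + 101b = −16.8;  Point R−Point P: −19a + 120b = −10.3.
Solving gives a = −0.23236, b = −0.12262.
Then c = 104 − a·299 − b·192 = 197.02.
At (243, 266): z = −56.5 − 32.6 + 197.02 = 107.9 m.

107.9 m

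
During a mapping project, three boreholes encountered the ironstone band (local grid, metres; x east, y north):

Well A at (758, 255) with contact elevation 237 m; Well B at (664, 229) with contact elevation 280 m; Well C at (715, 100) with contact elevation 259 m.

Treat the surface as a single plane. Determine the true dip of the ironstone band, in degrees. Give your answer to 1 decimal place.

Two edge vectors: Well A→Well B = (-94, -26, 43), Well A→Well C = (-43, -155, 22).
Normal n = (Well A→Well B) × (Well A→Well C) = (6093, 219, 13452).
So ∂z/∂x = −n_x/n_z = −0.45294 and ∂z/∂y = −n_y/n_z = −0.01628.
Gradient magnitude |∇z| = √(a² + b²) = √(0.20516 + 0.00027) = 0.45324.
True dip = arctan(0.45324) = 24.4°, dipping toward E (azimuth ≈ 088°).

24.4°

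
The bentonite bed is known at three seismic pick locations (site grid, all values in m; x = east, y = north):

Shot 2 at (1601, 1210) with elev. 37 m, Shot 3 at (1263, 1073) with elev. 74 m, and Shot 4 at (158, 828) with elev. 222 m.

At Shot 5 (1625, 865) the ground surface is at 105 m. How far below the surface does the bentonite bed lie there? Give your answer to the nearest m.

118 m

Two edge vectors: Shot 2→Shot 3 = (-338, -137, 37), Shot 2→Shot 4 = (-1443, -382, 185).
Normal n = (Shot 2→Shot 3) × (Shot 2→Shot 4) = (-11211, 9139, -68575).
So ∂z/∂x = −n_x/n_z = −0.16349 and ∂z/∂y = −n_y/n_z = 0.13327.
Intercept c from Shot 2: 37 + 261.74 − 161.26 = 137.48.
At (1625, 865): z_contact = −265.7 + 115.3 + 137.48 = -12.9 m.
Depth below ground = 105 − (-12.9) = 118 m.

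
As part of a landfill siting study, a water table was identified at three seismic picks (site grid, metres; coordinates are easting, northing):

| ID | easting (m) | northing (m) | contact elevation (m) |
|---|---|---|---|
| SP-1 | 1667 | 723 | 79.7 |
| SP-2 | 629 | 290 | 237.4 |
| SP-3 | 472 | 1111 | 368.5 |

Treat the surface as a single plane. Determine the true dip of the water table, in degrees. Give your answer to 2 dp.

Two edge vectors: SP-1→SP-2 = (-1038, -433, 157.7), SP-1→SP-3 = (-1195, 388, 288.8).
Normal n = (SP-1→SP-2) × (SP-1→SP-3) = (-186238, 111322.9, -920179).
So ∂z/∂easting = −n_x/n_z = −0.20239 and ∂z/∂northing = −n_y/n_z = 0.12098.
Gradient magnitude |∇z| = √(a² + b²) = √(0.04096 + 0.01464) = 0.23579.
True dip = arctan(0.23579) = 13.27°, dipping toward ESE (azimuth ≈ 121°).

13.27°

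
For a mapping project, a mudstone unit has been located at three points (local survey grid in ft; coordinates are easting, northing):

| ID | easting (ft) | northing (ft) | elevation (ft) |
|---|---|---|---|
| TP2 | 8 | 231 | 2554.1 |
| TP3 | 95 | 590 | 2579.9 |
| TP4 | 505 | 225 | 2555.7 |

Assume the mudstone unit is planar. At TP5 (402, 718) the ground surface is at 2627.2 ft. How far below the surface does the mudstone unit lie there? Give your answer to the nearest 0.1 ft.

Two edge vectors: TP2→TP3 = (87, 359, 25.8), TP2→TP4 = (497, -6, 1.6).
Normal n = (TP2→TP3) × (TP2→TP4) = (729.2, 12683.4, -178945).
So ∂z/∂easting = −n_x/n_z = 0.00407 and ∂z/∂northing = −n_y/n_z = 0.07088.
Intercept c from TP2: 2554.1 − 0.03 − 16.37 = 2537.69.
At (402, 718): z_contact = 1.64 + 50.89 + 2537.69 = 2590.22 ft.
Depth below ground = 2627.2 − 2590.22 = 37.0 ft.

37.0 ft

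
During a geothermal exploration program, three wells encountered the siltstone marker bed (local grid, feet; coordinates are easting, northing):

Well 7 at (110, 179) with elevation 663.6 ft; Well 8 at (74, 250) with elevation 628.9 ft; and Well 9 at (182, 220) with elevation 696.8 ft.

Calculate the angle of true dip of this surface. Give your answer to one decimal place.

31.3°

Let the plane be z = a·easting + b·northing + c.
Well 8−Well 7: −36a + 71b = −34.7;  Well 9−Well 7: 72a + 41b = 33.2.
Solving gives a = 0.57376, b = −0.19781.
Gradient magnitude |∇z| = √(a² + b²) = √(0.32920 + 0.03913) = 0.60690.
True dip = arctan(0.60690) = 31.3°, dipping toward WNW (azimuth ≈ 289°).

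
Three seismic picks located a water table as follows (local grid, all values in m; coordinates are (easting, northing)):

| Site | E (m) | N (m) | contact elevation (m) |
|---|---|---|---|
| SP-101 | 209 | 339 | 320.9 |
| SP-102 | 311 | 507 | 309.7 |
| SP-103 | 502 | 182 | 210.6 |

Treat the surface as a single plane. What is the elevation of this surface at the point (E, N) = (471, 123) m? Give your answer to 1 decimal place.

213.0 m

Two edge vectors: SP-101→SP-102 = (102, 168, -11.2), SP-101→SP-103 = (293, -157, -110.3).
Normal n = (SP-101→SP-102) × (SP-101→SP-103) = (-20288.8, 7969, -65238).
So ∂z/∂E = −n_x/n_z = −0.31100 and ∂z/∂N = −n_y/n_z = 0.12215.
Intercept c from SP-101: 320.9 + 65.00 − 41.41 = 344.49.
At (471, 123): z = −146.5 + 15.0 + 344.49 = 213.0 m.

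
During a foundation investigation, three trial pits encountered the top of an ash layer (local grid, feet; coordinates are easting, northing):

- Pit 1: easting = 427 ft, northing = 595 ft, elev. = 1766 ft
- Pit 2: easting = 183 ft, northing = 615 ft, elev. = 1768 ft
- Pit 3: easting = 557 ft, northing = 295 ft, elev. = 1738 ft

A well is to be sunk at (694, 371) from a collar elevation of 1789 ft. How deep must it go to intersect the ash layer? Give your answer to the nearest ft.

Two edge vectors: Pit 1→Pit 2 = (-244, 20, 2), Pit 1→Pit 3 = (130, -300, -28).
Normal n = (Pit 1→Pit 2) × (Pit 1→Pit 3) = (40, -6572, 70600).
So ∂z/∂easting = −n_x/n_z = −0.00057 and ∂z/∂northing = −n_y/n_z = 0.09309.
Intercept c from Pit 1: 1766 + 0.24 − 55.39 = 1710.85.
At (694, 371): z_contact = −0.4 + 34.5 + 1710.85 = 1745.0 ft.
Depth below ground = 1789 − 1745.0 = 44 ft.

44 ft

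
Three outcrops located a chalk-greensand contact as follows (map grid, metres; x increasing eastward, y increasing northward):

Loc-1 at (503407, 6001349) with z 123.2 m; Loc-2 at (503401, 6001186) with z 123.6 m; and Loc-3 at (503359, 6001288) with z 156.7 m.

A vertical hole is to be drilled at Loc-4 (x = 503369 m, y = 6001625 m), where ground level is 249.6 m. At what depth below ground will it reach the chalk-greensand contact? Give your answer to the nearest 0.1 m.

92.0 m

Let the plane be z = a·x + b·y + c.
Loc-2−Loc-1: −6a − 163b = 0.4;  Loc-3−Loc-1: −48a − 61b = 33.5.
Solving gives a = −0.728895146, b = 0.024376508.
Then c = 123.2 − a·503407 − b·6001349 = 220762.18.
At (503369, 6001625): z_contact = −366903.22 + 146298.66 + 220762.18 = 157.63 m.
Depth below ground = 249.6 − 157.63 = 92.0 m.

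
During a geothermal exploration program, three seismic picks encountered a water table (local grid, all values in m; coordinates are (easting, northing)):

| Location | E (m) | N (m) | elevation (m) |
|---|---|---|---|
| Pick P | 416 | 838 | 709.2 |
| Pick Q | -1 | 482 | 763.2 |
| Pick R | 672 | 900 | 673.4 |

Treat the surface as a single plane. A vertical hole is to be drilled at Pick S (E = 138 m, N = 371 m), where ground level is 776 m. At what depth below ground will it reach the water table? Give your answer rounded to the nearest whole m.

Two edge vectors: Pick P→Pick Q = (-417, -356, 54), Pick P→Pick R = (256, 62, -35.8).
Normal n = (Pick P→Pick Q) × (Pick P→Pick R) = (9396.8, -1104.6, 65282).
So ∂z/∂E = −n_x/n_z = −0.14394 and ∂z/∂N = −n_y/n_z = 0.01692.
Intercept c from Pick P: 709.2 + 59.88 − 14.18 = 754.90.
At (138, 371): z_contact = −19.9 + 6.3 + 754.90 = 741.3 m.
Depth below ground = 776 − 741.3 = 35 m.

35 m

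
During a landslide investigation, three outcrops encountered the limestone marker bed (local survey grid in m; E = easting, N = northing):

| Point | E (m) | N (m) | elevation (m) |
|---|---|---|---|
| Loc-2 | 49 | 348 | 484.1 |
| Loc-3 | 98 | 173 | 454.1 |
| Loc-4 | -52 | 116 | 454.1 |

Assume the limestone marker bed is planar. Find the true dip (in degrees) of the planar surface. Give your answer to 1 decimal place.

Let the plane be z = a·E + b·N + c.
Loc-3−Loc-2: 49a − 175b = −30;  Loc-4−Loc-2: −101a − 232b = −30.
Solving gives a = −0.05888, b = 0.15494.
Gradient magnitude |∇z| = √(a² + b²) = √(0.00347 + 0.02401) = 0.16575.
True dip = arctan(0.16575) = 9.4°, dipping toward SSE (azimuth ≈ 159°).

9.4°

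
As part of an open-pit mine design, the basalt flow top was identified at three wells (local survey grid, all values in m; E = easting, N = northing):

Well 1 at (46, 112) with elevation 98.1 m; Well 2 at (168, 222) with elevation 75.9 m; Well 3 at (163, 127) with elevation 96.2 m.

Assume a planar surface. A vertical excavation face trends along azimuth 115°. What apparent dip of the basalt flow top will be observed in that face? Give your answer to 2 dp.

5.75°

Two edge vectors: Well 1→Well 2 = (122, 110, -22.2), Well 1→Well 3 = (117, 15, -1.9).
Normal n = (Well 1→Well 2) × (Well 1→Well 3) = (124, -2365.6, -11040).
So ∂z/∂E = −n_x/n_z = 0.01123 and ∂z/∂N = −n_y/n_z = −0.21428.
Unit vector along 115° is (sin 115°, cos 115°) = (0.9063, -0.4226).
Slope in that direction = a·(0.9063) + b·(-0.4226) = 0.10074.
Apparent dip = arctan|0.10074| = 5.75° (true dip is 12.1°, so apparent ≤ true as expected).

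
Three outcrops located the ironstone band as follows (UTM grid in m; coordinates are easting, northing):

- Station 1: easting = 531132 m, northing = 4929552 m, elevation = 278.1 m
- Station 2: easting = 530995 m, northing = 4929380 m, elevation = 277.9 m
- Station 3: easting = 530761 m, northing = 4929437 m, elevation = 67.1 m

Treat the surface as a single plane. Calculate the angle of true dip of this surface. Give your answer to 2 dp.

43.95°

Let the plane be z = a·easting + b·northing + c.
Station 2−Station 1: −137a − 172b = −0.2;  Station 3−Station 1: −371a − 115b = −211.
Solving gives a = 0.75471, b = −0.59997.
Gradient magnitude |∇z| = √(a² + b²) = √(0.56958 + 0.35997) = 0.96413.
True dip = arctan(0.96413) = 43.95°, dipping toward NW (azimuth ≈ 308°).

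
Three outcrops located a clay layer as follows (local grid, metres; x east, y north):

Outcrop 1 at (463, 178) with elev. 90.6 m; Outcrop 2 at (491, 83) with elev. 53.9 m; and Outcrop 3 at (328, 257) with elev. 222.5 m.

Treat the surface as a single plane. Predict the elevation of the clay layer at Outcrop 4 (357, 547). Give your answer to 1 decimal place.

Two edge vectors: Outcrop 1→Outcrop 2 = (28, -95, -36.7), Outcrop 1→Outcrop 3 = (-135, 79, 131.9).
Normal n = (Outcrop 1→Outcrop 2) × (Outcrop 1→Outcrop 3) = (-9631.2, 1261.3, -10613).
So ∂z/∂x = −n_x/n_z = −0.90749 and ∂z/∂y = −n_y/n_z = 0.11884.
Intercept c from Outcrop 1: 90.6 + 420.17 − 21.15 = 489.61.
At (357, 547): z = −324.0 + 65.0 + 489.61 = 230.6 m.

230.6 m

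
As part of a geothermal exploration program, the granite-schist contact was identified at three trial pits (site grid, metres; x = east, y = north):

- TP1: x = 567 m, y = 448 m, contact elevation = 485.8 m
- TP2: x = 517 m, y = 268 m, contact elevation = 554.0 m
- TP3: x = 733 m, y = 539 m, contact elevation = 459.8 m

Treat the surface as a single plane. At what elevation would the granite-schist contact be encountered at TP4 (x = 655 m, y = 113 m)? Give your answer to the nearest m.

624 m

Two edge vectors: TP1→TP2 = (-50, -180, 68.2), TP1→TP3 = (166, 91, -26).
Normal n = (TP1→TP2) × (TP1→TP3) = (-1526.2, 10021.2, 25330).
So ∂z/∂x = −n_x/n_z = 0.06025 and ∂z/∂y = −n_y/n_z = −0.39563.
Intercept c from TP1: 485.8 − 34.16 + 177.24 = 628.88.
At (655, 113): z = 39.5 − 44.7 + 628.88 = 623.6 m.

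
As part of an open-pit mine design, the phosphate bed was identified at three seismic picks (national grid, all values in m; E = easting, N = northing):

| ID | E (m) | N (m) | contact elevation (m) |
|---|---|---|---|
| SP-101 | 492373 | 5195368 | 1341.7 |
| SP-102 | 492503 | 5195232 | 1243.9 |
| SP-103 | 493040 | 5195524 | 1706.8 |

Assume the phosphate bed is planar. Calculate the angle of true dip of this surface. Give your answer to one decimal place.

46.7°

Let the plane be z = a·E + b·N + c.
SP-102−SP-101: 130a − 136b = −97.8;  SP-103−SP-101: 667a + 156b = 365.1.
Solving gives a = 0.30990, b = 1.01535.
Gradient magnitude |∇z| = √(a² + b²) = √(0.09604 + 1.03093) = 1.06159.
True dip = arctan(1.06159) = 46.7°, dipping toward SSW (azimuth ≈ 197°).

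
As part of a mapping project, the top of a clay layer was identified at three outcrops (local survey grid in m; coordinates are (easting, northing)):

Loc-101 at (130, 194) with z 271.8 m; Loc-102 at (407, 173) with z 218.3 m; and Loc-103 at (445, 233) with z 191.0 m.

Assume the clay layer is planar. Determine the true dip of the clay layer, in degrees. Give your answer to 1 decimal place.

Let the plane be z = a·E + b·N + c.
Loc-102−Loc-101: 277a − 21b = −53.5;  Loc-103−Loc-101: 315a + 39b = −80.8.
Solving gives a = −0.21721, b = −0.31744.
Gradient magnitude |∇z| = √(a² + b²) = √(0.04718 + 0.10077) = 0.38464.
True dip = arctan(0.38464) = 21.0°, dipping toward NE (azimuth ≈ 034°).

21.0°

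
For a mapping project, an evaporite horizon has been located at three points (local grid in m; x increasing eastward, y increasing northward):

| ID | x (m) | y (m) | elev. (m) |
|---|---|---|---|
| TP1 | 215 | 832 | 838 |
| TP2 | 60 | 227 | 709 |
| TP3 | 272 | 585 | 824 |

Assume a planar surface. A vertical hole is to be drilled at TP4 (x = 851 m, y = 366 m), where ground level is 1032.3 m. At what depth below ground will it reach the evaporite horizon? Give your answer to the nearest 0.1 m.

Two edge vectors: TP1→TP2 = (-155, -605, -129), TP1→TP3 = (57, -247, -14).
Normal n = (TP1→TP2) × (TP1→TP3) = (-23393, -9523, 72770).
So ∂z/∂x = −n_x/n_z = 0.32146 and ∂z/∂y = −n_y/n_z = 0.13086.
Intercept c from TP1: 838 − 69.11 − 108.88 = 660.01.
At (851, 366): z_contact = 273.57 + 47.90 + 660.01 = 981.47 m.
Depth below ground = 1032.3 − 981.47 = 50.8 m.

50.8 m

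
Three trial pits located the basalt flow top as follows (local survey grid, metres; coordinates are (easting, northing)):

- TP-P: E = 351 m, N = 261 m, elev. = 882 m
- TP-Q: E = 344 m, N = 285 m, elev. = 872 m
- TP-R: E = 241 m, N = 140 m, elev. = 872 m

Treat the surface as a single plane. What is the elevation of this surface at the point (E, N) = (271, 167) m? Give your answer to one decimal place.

876.5 m

Two edge vectors: TP-P→TP-Q = (-7, 24, -10), TP-P→TP-R = (-110, -121, -10).
Normal n = (TP-P→TP-Q) × (TP-P→TP-R) = (-1450, 1030, 3487).
So ∂z/∂E = −n_x/n_z = 0.41583 and ∂z/∂N = −n_y/n_z = −0.29538.
Intercept c from TP-P: 882 − 145.96 + 77.09 = 813.14.
At (271, 167): z = 112.7 − 49.3 + 813.14 = 876.5 m.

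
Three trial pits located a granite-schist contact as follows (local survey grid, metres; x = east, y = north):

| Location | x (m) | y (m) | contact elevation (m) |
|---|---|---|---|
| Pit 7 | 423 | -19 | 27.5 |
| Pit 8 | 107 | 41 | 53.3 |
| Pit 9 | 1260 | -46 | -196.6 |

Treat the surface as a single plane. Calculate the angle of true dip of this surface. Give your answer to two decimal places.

Two edge vectors: Pit 7→Pit 8 = (-316, 60, 25.8), Pit 7→Pit 9 = (837, -27, -224.1).
Normal n = (Pit 7→Pit 8) × (Pit 7→Pit 9) = (-12749.4, -49221, -41688).
So ∂z/∂x = −n_x/n_z = −0.30583 and ∂z/∂y = −n_y/n_z = −1.18070.
Gradient magnitude |∇z| = √(a² + b²) = √(0.09353 + 1.39405) = 1.21966.
True dip = arctan(1.21966) = 50.65°, dipping toward NNE (azimuth ≈ 015°).

50.65°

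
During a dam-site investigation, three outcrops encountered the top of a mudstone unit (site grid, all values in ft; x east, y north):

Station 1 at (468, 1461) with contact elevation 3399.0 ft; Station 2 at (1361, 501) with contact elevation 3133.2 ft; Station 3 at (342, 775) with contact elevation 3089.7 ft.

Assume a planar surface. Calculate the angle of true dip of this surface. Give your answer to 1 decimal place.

24.2°

Two edge vectors: Station 1→Station 2 = (893, -960, -265.8), Station 1→Station 3 = (-126, -686, -309.3).
Normal n = (Station 1→Station 2) × (Station 1→Station 3) = (114589.2, 309695.7, -733558).
So ∂z/∂x = −n_x/n_z = 0.15621 and ∂z/∂y = −n_y/n_z = 0.42218.
Gradient magnitude |∇z| = √(a² + b²) = √(0.02440 + 0.17824) = 0.45016.
True dip = arctan(0.45016) = 24.2°, dipping toward SSW (azimuth ≈ 200°).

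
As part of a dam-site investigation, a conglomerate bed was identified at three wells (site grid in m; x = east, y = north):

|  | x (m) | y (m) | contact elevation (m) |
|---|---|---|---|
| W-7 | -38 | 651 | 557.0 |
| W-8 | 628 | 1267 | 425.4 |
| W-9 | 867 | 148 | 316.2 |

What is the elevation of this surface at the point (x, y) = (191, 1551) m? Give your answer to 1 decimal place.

543.6 m

Let the plane be z = a·x + b·y + c.
W-8−W-7: 666a + 616b = −131.6;  W-9−W-7: 905a − 503b = −240.8.
Solving gives a = −0.240373, b = 0.046247.
Then c = 557 − a·-38 − b·651 = 517.76.
At (191, 1551): z = −45.9 + 71.7 + 517.76 = 543.6 m.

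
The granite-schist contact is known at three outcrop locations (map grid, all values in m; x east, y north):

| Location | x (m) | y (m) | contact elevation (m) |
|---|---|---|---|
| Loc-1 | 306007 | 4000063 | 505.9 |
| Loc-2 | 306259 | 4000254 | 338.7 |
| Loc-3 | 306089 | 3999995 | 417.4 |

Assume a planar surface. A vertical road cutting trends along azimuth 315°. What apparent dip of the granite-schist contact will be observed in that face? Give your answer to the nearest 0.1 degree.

Let the plane be z = a·x + b·y + c.
Loc-2−Loc-1: 252a + 191b = −167.2;  Loc-3−Loc-1: 82a − 68b = −88.5.
Solving gives a = −0.86204, b = 0.26195.
Unit vector along 315° is (sin 315°, cos 315°) = (-0.7071, 0.7071).
Slope in that direction = a·(-0.7071) + b·(0.7071) = 0.79478.
Apparent dip = arctan|0.79478| = 38.5° (true dip is 42.0°, so apparent ≤ true as expected).

38.5°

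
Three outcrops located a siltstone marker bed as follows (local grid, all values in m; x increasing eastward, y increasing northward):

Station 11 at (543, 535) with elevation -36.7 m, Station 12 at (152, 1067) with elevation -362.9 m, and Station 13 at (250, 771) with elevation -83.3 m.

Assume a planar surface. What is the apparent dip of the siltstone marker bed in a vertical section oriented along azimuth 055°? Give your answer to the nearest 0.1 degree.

53.9°

Two edge vectors: Station 11→Station 12 = (-391, 532, -326.2), Station 11→Station 13 = (-293, 236, -46.6).
Normal n = (Station 11→Station 12) × (Station 11→Station 13) = (52192, 77356, 63600).
So ∂z/∂x = −n_x/n_z = −0.82063 and ∂z/∂y = −n_y/n_z = −1.21629.
Unit vector along 055° is (sin 55°, cos 55°) = (0.8192, 0.5736).
Slope in that direction = a·(0.8192) + b·(0.5736) = −1.36985.
Apparent dip = arctan|1.36985| = 53.9° (true dip is 55.7°, so apparent ≤ true as expected).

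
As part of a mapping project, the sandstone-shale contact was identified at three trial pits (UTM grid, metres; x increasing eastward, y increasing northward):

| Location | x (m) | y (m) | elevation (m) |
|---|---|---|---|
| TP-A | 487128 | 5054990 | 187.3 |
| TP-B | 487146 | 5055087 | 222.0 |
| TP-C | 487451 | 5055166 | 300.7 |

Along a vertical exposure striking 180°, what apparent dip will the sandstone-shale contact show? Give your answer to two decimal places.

Two edge vectors: TP-A→TP-B = (18, 97, 34.7), TP-A→TP-C = (323, 176, 113.4).
Normal n = (TP-A→TP-B) × (TP-A→TP-C) = (4892.6, 9166.9, -28163).
So ∂z/∂x = −n_x/n_z = 0.17372 and ∂z/∂y = −n_y/n_z = 0.32549.
Unit vector along 180° is (sin 180°, cos 180°) = (0.0000, -1.0000).
Slope in that direction = a·(0.0000) + b·(-1.0000) = −0.32549.
Apparent dip = arctan|0.32549| = 18.03° (true dip is 20.3°, so apparent ≤ true as expected).

18.03°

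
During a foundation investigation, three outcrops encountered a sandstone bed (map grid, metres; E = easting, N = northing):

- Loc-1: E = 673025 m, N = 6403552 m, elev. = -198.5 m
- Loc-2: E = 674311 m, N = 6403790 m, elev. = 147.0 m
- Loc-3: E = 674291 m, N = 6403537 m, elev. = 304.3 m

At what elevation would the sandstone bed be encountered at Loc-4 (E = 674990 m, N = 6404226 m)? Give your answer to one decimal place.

Two edge vectors: Loc-1→Loc-2 = (1286, 238, 345.5), Loc-1→Loc-3 = (1266, -15, 502.8).
Normal n = (Loc-1→Loc-2) × (Loc-1→Loc-3) = (124848.9, -209197.8, -320598).
So ∂z/∂E = −n_x/n_z = 0.389425074 and ∂z/∂N = −n_y/n_z = −0.652523721.
Intercept c from Loc-1: -198.5 − 262092.81 + 4178469.58 = 3916178.27.
At (674990, 6404226): z = 262858.0 − 4178909.4 + 3916178.27 = 126.9 m.

126.9 m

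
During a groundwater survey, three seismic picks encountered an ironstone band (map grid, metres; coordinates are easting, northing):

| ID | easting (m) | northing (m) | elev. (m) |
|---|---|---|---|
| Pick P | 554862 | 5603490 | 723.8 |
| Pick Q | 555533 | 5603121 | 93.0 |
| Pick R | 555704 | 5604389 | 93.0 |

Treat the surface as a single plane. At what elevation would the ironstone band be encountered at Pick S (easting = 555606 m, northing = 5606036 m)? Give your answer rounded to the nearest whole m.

Let the plane be z = a·easting + b·northing + c.
Pick Q−Pick P: 671a − 369b = −630.8;  Pick R−Pick P: 842a + 899b = −630.8.
Solving gives a = −0.87518412, b = 0.11802562.
Then c = 723.8 − a·554862 − b·5603490 = −175025.16.
At (555606, 5606036): z = −486257.5 + 661655.9 − 175025.16 = 373.2 m.

373 m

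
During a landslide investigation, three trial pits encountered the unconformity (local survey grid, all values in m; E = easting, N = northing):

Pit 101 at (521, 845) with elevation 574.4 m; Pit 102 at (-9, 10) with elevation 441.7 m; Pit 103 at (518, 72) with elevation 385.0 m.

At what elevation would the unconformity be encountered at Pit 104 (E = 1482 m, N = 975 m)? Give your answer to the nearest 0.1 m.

475.2 m

Two edge vectors: Pit 101→Pit 102 = (-530, -835, -132.7), Pit 101→Pit 103 = (-3, -773, -189.4).
Normal n = (Pit 101→Pit 102) × (Pit 101→Pit 103) = (55571.9, -99983.9, 407185).
So ∂z/∂E = −n_x/n_z = −0.136478 and ∂z/∂N = −n_y/n_z = 0.245549.
Intercept c from Pit 101: 574.4 + 71.11 − 207.49 = 438.02.
At (1482, 975): z = −202.3 + 239.4 + 438.02 = 475.2 m.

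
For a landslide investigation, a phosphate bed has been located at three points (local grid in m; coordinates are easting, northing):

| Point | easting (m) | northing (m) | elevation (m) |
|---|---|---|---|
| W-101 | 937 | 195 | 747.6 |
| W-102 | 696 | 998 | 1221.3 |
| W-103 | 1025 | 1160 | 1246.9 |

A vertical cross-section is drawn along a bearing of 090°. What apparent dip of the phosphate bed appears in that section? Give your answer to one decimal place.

10.5°

Two edge vectors: W-101→W-102 = (-241, 803, 473.7), W-101→W-103 = (88, 965, 499.3).
Normal n = (W-101→W-102) × (W-101→W-103) = (-56182.6, 162016.9, -303229).
So ∂z/∂easting = −n_x/n_z = −0.18528 and ∂z/∂northing = −n_y/n_z = 0.53431.
Unit vector along 090° is (sin 90°, cos 90°) = (1.0000, 0.0000).
Slope in that direction = a·(1.0000) + b·(0.0000) = −0.18528.
Apparent dip = arctan|0.18528| = 10.5° (true dip is 29.5°, so apparent ≤ true as expected).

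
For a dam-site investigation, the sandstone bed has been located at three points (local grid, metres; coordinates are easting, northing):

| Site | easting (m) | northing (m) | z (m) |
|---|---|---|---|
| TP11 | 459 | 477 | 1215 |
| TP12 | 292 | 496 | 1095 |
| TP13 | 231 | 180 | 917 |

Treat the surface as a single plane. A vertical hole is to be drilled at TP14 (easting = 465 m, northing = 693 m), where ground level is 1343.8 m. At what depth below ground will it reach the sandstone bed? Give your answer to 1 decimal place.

Let the plane be z = a·easting + b·northing + c.
TP12−TP11: −167a + 19b = −120;  TP13−TP11: −228a − 297b = −298.
Solving gives a = 0.76583, b = 0.41546.
Then c = 1215 − a·459 − b·477 = 665.31.
At (465, 693): z_contact = 356.11 + 287.91 + 665.31 = 1309.33 m.
Depth below ground = 1343.8 − 1309.33 = 34.5 m.

34.5 m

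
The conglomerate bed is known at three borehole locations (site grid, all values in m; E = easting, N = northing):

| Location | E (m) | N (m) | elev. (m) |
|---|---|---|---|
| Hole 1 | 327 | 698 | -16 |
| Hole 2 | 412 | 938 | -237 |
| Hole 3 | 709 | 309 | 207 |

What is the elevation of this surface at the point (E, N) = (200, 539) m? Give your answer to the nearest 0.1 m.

Two edge vectors: Hole 1→Hole 2 = (85, 240, -221), Hole 1→Hole 3 = (382, -389, 223).
Normal n = (Hole 1→Hole 2) × (Hole 1→Hole 3) = (-32449, -103377, -124745).
So ∂z/∂E = −n_x/n_z = −0.26012 and ∂z/∂N = −n_y/n_z = −0.82871.
Intercept c from Hole 1: -16 + 85.06 + 578.44 = 647.50.
At (200, 539): z = −52.0 − 446.7 + 647.50 = 148.8 m.

148.8 m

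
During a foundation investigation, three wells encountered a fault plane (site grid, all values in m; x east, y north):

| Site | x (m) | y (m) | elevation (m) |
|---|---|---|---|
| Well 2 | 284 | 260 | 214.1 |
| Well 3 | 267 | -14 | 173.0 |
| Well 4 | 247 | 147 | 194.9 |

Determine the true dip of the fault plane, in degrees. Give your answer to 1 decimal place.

9.3°

Let the plane be z = a·x + b·y + c.
Well 3−Well 2: −17a − 274b = −41.1;  Well 4−Well 2: −37a − 113b = −19.2.
Solving gives a = 0.07503, b = 0.14535.
Gradient magnitude |∇z| = √(a² + b²) = √(0.00563 + 0.02113) = 0.16357.
True dip = arctan(0.16357) = 9.3°, dipping toward SSW (azimuth ≈ 207°).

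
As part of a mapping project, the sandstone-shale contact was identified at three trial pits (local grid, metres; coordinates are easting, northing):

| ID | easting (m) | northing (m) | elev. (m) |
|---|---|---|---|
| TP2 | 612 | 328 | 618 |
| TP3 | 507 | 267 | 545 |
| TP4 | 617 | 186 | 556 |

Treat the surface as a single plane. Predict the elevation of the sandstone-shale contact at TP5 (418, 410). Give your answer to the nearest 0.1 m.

Let the plane be z = a·easting + b·northing + c.
TP3−TP2: −105a − 61b = −73;  TP4−TP2: 5a − 142b = −62.
Solving gives a = 0.43273, b = 0.45186.
Then c = 618 − a·612 − b·328 = 204.96.
At (418, 410): z = 180.9 + 185.3 + 204.96 = 571.1 m.

571.1 m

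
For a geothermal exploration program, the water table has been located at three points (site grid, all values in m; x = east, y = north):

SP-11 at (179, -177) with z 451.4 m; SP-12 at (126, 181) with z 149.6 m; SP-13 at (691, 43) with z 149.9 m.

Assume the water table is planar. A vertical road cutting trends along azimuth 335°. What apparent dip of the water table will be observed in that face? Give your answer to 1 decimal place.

Two edge vectors: SP-11→SP-12 = (-53, 358, -301.8), SP-11→SP-13 = (512, 220, -301.5).
Normal n = (SP-11→SP-12) × (SP-11→SP-13) = (-41541, -170501.1, -194956).
So ∂z/∂x = −n_x/n_z = −0.21308 and ∂z/∂y = −n_y/n_z = −0.87456.
Unit vector along 335° is (sin 335°, cos 335°) = (-0.4226, 0.9063).
Slope in that direction = a·(-0.4226) + b·(0.9063) = −0.70257.
Apparent dip = arctan|0.70257| = 35.1° (true dip is 42.0°, so apparent ≤ true as expected).

35.1°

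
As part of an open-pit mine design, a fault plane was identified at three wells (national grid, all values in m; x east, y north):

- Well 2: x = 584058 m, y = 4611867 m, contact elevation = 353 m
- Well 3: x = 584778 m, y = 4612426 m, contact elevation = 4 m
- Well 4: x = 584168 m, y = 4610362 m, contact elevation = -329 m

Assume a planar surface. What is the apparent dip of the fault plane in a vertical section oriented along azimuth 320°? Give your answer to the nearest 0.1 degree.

39.1°

Two edge vectors: Well 2→Well 3 = (720, 559, -349), Well 2→Well 4 = (110, -1505, -682).
Normal n = (Well 2→Well 3) × (Well 2→Well 4) = (-906483, 452650, -1145090).
So ∂z/∂x = −n_x/n_z = −0.79163 and ∂z/∂y = −n_y/n_z = 0.39530.
Unit vector along 320° is (sin 320°, cos 320°) = (-0.6428, 0.7660).
Slope in that direction = a·(-0.6428) + b·(0.7660) = 0.81166.
Apparent dip = arctan|0.81166| = 39.1° (true dip is 41.5°, so apparent ≤ true as expected).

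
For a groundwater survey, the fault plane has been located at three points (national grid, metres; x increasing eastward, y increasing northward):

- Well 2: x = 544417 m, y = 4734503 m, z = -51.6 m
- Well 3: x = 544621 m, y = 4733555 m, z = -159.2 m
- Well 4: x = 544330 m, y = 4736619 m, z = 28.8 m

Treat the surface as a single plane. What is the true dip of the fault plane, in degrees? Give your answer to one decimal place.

Two edge vectors: Well 2→Well 3 = (204, -948, -107.6), Well 2→Well 4 = (-87, 2116, 80.4).
Normal n = (Well 2→Well 3) × (Well 2→Well 4) = (151462.4, -7040.4, 349188).
So ∂z/∂x = −n_x/n_z = −0.43376 and ∂z/∂y = −n_y/n_z = 0.02016.
Gradient magnitude |∇z| = √(a² + b²) = √(0.18814 + 0.00041) = 0.43422.
True dip = arctan(0.43422) = 23.5°, dipping toward E (azimuth ≈ 093°).

23.5°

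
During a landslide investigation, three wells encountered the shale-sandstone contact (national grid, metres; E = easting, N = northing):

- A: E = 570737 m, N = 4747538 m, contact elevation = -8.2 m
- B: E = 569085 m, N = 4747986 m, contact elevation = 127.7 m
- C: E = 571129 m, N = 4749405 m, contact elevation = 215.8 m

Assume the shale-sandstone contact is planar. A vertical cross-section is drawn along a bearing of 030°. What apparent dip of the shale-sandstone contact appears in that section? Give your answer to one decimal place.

Let the plane be z = a·E + b·N + c.
B−A: −1652a + 448b = 135.9;  C−A: 392a + 1867b = 224.
Solving gives a = −0.04705, b = 0.12986.
Unit vector along 030° is (sin 30°, cos 30°) = (0.5000, 0.8660).
Slope in that direction = a·(0.5000) + b·(0.8660) = 0.08894.
Apparent dip = arctan|0.08894| = 5.1° (true dip is 7.9°, so apparent ≤ true as expected).

5.1°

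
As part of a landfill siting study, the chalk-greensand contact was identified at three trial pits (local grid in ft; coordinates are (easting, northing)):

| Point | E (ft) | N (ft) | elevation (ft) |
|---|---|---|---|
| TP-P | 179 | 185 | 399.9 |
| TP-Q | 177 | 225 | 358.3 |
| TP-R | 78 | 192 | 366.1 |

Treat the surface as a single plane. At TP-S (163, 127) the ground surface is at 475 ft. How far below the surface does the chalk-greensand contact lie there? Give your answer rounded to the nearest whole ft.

Two edge vectors: TP-P→TP-Q = (-2, 40, -41.6), TP-P→TP-R = (-101, 7, -33.8).
Normal n = (TP-P→TP-Q) × (TP-P→TP-R) = (-1060.8, 4134, 4026).
So ∂z/∂E = −n_x/n_z = 0.26349 and ∂z/∂N = −n_y/n_z = −1.02683.
Intercept c from TP-P: 399.9 − 47.16 + 189.96 = 542.70.
At (163, 127): z_contact = 42.9 − 130.4 + 542.70 = 455.2 ft.
Depth below ground = 475 − 455.2 = 20 ft.

20 ft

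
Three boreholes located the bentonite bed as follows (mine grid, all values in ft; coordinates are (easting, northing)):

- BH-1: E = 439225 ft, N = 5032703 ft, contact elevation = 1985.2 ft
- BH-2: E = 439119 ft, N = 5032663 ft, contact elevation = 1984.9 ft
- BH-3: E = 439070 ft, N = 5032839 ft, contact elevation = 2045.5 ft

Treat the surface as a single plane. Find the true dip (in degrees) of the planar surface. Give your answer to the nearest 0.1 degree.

Let the plane be z = a·E + b·N + c.
BH-2−BH-1: −106a − 40b = −0.3;  BH-3−BH-1: −155a + 136b = 60.3.
Solving gives a = −0.11502, b = 0.31230.
Gradient magnitude |∇z| = √(a² + b²) = √(0.01323 + 0.09753) = 0.33280.
True dip = arctan(0.33280) = 18.4°, dipping toward SSE (azimuth ≈ 160°).

18.4°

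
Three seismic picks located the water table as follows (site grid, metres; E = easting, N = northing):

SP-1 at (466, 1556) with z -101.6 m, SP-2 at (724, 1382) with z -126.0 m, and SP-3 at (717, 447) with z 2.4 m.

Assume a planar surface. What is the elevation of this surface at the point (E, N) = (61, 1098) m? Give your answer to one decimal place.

36.1 m

Two edge vectors: SP-1→SP-2 = (258, -174, -24.4), SP-1→SP-3 = (251, -1109, 104).
Normal n = (SP-1→SP-2) × (SP-1→SP-3) = (-45155.6, -32956.4, -242448).
So ∂z/∂E = −n_x/n_z = −0.186249 and ∂z/∂N = −n_y/n_z = −0.135932.
Intercept c from SP-1: -101.6 + 86.79 + 211.51 = 196.70.
At (61, 1098): z = −11.4 − 149.3 + 196.70 = 36.1 m.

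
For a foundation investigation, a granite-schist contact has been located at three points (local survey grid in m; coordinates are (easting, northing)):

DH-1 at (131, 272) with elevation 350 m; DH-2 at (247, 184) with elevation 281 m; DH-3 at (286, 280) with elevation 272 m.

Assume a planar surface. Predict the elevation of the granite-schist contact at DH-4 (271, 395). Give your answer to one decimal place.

Two edge vectors: DH-1→DH-2 = (116, -88, -69), DH-1→DH-3 = (155, 8, -78).
Normal n = (DH-1→DH-2) × (DH-1→DH-3) = (7416, -1647, 14568).
So ∂z/∂E = −n_x/n_z = −0.50906 and ∂z/∂N = −n_y/n_z = 0.11306.
Intercept c from DH-1: 350 + 66.69 − 30.75 = 385.94.
At (271, 395): z = −138.0 + 44.7 + 385.94 = 292.6 m.

292.6 m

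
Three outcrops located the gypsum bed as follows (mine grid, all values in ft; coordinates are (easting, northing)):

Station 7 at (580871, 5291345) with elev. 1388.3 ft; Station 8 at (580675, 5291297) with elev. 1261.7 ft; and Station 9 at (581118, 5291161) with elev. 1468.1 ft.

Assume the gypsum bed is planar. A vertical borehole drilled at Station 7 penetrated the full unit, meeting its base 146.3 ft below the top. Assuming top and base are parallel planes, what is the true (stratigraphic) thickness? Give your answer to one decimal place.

122.5 ft

Let the plane be z = a·E + b·N + c.
Station 8−Station 7: −196a − 48b = −126.6;  Station 9−Station 7: 247a − 184b = 79.8.
Solving gives a = 0.56604, b = 0.32616.
|∇z| = √(a²+b²) = 0.65329, so dip δ = arctan(0.65329) = 33.16°.
True thickness = vertical thickness × cos δ = 146.3 × cos 33.16° = 122.5 ft.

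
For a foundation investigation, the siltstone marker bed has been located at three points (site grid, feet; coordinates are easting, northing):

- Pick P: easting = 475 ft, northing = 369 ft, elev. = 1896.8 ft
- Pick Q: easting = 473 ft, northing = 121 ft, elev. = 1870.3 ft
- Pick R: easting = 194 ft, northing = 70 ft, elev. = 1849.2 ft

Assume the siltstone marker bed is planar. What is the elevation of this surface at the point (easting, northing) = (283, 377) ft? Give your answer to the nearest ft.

1887 ft

Two edge vectors: Pick P→Pick Q = (-2, -248, -26.5), Pick P→Pick R = (-281, -299, -47.6).
Normal n = (Pick P→Pick Q) × (Pick P→Pick R) = (3881.3, 7351.3, -69090).
So ∂z/∂easting = −n_x/n_z = 0.05618 and ∂z/∂northing = −n_y/n_z = 0.10640.
Intercept c from Pick P: 1896.8 − 26.68 − 39.26 = 1830.85.
At (283, 377): z = 15.9 + 40.1 + 1830.85 = 1886.9 ft.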